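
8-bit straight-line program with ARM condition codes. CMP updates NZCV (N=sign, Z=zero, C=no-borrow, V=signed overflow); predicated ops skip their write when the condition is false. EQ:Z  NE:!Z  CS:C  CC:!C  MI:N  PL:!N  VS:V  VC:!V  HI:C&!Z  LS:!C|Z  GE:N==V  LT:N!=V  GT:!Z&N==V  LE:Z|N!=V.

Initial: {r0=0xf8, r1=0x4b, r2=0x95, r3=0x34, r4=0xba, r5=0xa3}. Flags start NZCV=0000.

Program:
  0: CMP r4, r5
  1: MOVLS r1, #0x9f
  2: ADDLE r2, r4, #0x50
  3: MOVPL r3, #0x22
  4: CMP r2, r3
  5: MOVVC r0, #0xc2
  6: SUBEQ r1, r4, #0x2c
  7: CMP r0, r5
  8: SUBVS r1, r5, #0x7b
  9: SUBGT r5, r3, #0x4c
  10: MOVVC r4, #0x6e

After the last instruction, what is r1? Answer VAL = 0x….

[0] flags=0010 → (cmp)
[1] flags=0010 LS?F → skip
[2] flags=0010 LE?F → skip
[3] flags=0010 PL?T → r3=0x22
[4] flags=0011 → (cmp)
[5] flags=0011 VC?F → skip
[6] flags=0011 EQ?F → skip
[7] flags=0010 → (cmp)
[8] flags=0010 VS?F → skip
[9] flags=0010 GT?T → r5=0xd6
[10] flags=0010 VC?T → r4=0x6e

VAL = 0x4b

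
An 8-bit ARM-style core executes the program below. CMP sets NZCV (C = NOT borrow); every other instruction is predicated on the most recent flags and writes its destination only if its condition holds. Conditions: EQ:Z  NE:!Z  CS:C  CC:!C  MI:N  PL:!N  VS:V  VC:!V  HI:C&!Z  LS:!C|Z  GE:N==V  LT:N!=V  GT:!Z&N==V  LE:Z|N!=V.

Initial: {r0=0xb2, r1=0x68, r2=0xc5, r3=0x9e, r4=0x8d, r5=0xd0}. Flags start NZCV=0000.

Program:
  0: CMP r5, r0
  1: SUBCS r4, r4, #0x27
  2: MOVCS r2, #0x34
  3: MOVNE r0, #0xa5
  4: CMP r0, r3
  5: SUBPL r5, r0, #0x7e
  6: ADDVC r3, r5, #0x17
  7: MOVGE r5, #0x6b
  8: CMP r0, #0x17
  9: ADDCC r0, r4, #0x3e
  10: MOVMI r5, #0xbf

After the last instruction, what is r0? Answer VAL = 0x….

VAL = 0xa5

[0] flags=0010 → (cmp)
[1] flags=0010 CS?T → r4=0x66
[2] flags=0010 CS?T → r2=0x34
[3] flags=0010 NE?T → r0=0xa5
[4] flags=0010 → (cmp)
[5] flags=0010 PL?T → r5=0x27
[6] flags=0010 VC?T → r3=0x3e
[7] flags=0010 GE?T → r5=0x6b
[8] flags=1010 → (cmp)
[9] flags=1010 CC?F → skip
[10] flags=1010 MI?T → r5=0xbf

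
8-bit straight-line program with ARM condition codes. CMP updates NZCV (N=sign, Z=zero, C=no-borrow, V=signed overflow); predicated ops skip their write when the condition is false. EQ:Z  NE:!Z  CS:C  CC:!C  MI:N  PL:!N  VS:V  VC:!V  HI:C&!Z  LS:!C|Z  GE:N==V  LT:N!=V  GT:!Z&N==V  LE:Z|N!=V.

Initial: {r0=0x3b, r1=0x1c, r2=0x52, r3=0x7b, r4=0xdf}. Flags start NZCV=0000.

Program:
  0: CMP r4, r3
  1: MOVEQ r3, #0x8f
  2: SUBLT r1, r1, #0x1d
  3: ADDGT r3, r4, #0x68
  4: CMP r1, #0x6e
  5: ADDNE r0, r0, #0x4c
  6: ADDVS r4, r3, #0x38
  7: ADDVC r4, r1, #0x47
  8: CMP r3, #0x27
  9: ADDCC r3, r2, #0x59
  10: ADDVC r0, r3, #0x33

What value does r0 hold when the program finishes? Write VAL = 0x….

[0] flags=0011 → (cmp)
[1] flags=0011 EQ?F → skip
[2] flags=0011 LT?T → r1=0xff
[3] flags=0011 GT?F → skip
[4] flags=1010 → (cmp)
[5] flags=1010 NE?T → r0=0x87
[6] flags=1010 VS?F → skip
[7] flags=1010 VC?T → r4=0x46
[8] flags=0010 → (cmp)
[9] flags=0010 CC?F → skip
[10] flags=0010 VC?T → r0=0xae

VAL = 0xae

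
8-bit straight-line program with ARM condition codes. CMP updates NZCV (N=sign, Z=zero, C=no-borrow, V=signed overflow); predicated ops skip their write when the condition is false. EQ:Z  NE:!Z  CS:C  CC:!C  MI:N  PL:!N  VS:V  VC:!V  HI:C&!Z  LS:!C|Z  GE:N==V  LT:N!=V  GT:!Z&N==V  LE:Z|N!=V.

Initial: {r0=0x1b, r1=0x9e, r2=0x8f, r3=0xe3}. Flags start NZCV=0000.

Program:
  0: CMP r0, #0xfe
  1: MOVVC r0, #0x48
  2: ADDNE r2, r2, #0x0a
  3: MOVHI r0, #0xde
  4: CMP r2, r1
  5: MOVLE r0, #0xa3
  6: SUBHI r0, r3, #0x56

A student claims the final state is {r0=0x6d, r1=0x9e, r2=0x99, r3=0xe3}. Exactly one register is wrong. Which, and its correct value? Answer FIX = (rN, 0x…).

FIX = (r0, 0xa3)

[0] flags=0000 → (cmp)
[1] flags=0000 VC?T → r0=0x48
[2] flags=0000 NE?T → r2=0x99
[3] flags=0000 HI?F → skip
[4] flags=1000 → (cmp)
[5] flags=1000 LE?T → r0=0xa3
[6] flags=1000 HI?F → skip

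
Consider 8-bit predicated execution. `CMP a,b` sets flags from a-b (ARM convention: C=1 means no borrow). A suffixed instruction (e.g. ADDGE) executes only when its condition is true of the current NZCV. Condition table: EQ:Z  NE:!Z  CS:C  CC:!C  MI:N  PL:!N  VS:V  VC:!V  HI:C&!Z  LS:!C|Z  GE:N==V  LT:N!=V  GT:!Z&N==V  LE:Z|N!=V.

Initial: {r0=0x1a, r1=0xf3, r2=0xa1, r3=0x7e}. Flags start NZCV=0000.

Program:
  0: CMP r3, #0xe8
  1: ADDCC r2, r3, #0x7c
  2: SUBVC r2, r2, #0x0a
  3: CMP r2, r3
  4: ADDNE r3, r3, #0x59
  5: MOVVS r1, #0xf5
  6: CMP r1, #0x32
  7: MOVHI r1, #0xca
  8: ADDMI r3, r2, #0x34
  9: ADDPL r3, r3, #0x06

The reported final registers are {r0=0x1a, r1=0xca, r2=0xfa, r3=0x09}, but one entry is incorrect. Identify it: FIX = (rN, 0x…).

FIX = (r3, 0x2e)

[0] flags=1001 → (cmp)
[1] flags=1001 CC?T → r2=0xfa
[2] flags=1001 VC?F → skip
[3] flags=0011 → (cmp)
[4] flags=0011 NE?T → r3=0xd7
[5] flags=0011 VS?T → r1=0xf5
[6] flags=1010 → (cmp)
[7] flags=1010 HI?T → r1=0xca
[8] flags=1010 MI?T → r3=0x2e
[9] flags=1010 PL?F → skip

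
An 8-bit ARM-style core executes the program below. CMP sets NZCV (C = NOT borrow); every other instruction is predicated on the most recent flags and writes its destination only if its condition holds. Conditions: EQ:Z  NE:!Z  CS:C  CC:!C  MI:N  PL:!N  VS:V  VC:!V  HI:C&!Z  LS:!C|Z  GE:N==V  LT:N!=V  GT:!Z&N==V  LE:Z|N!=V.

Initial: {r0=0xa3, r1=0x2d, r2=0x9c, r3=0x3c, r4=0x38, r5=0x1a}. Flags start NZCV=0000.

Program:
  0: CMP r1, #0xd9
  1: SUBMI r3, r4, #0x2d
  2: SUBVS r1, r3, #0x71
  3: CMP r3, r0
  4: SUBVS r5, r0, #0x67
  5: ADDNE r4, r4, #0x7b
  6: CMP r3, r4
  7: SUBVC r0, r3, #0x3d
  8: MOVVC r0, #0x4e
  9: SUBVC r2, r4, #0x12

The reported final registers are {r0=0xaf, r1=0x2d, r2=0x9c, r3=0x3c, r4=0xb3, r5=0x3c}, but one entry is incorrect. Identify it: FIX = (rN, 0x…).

FIX = (r0, 0xa3)

[0] flags=0000 → (cmp)
[1] flags=0000 MI?F → skip
[2] flags=0000 VS?F → skip
[3] flags=1001 → (cmp)
[4] flags=1001 VS?T → r5=0x3c
[5] flags=1001 NE?T → r4=0xb3
[6] flags=1001 → (cmp)
[7] flags=1001 VC?F → skip
[8] flags=1001 VC?F → skip
[9] flags=1001 VC?F → skip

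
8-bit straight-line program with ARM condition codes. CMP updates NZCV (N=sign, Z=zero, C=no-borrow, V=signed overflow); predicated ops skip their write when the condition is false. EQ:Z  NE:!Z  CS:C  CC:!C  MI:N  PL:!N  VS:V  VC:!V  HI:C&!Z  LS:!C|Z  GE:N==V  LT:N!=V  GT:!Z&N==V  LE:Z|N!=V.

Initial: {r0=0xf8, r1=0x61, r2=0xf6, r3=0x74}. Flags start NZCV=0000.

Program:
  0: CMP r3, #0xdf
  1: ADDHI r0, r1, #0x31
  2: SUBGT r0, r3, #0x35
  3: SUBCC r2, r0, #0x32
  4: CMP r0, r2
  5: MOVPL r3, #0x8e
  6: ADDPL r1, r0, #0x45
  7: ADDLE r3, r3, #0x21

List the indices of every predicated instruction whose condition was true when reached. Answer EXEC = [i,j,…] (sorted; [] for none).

0: ✓ CMP  NZCV=1001
1: · ADDHI
2: ✓ SUBGT  r0←0x3f
3: ✓ SUBCC  r2←0x0d
4: ✓ CMP  NZCV=0010
5: ✓ MOVPL  r3←0x8e
6: ✓ ADDPL  r1←0x84
7: · ADDLE

EXEC = [2,3,5,6]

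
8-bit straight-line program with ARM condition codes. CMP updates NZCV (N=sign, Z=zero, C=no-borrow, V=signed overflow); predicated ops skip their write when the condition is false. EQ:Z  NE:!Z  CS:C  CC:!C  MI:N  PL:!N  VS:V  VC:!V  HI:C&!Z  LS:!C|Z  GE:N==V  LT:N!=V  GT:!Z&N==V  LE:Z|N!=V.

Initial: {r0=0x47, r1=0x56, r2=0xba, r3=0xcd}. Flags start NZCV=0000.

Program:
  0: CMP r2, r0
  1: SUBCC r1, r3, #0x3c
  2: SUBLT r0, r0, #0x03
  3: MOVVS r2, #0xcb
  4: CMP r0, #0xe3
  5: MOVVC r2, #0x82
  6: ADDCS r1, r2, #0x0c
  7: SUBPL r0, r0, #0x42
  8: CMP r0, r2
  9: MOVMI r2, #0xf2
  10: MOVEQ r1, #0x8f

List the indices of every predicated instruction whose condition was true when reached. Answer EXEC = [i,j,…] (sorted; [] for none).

[0] flags=0011 → (cmp)
[1] flags=0011 CC?F → skip
[2] flags=0011 LT?T → r0=0x44
[3] flags=0011 VS?T → r2=0xcb
[4] flags=0000 → (cmp)
[5] flags=0000 VC?T → r2=0x82
[6] flags=0000 CS?F → skip
[7] flags=0000 PL?T → r0=0x02
[8] flags=1001 → (cmp)
[9] flags=1001 MI?T → r2=0xf2
[10] flags=1001 EQ?F → skip

EXEC = [2,3,5,7,9]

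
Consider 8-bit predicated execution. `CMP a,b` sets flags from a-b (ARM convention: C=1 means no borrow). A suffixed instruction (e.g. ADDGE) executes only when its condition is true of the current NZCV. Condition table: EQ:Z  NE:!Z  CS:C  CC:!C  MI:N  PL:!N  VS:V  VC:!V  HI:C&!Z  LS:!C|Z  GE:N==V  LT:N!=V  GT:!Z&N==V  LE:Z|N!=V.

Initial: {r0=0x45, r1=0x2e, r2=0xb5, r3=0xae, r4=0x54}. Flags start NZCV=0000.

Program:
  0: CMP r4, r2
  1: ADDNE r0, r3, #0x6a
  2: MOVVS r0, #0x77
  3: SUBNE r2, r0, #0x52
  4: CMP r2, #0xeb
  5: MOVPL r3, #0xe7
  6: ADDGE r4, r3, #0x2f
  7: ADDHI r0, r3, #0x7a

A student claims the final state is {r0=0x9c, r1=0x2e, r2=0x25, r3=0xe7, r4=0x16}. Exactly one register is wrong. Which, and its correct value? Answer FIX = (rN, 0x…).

0: ✓ CMP  NZCV=1001
1: ✓ ADDNE  r0←0x18
2: ✓ MOVVS  r0←0x77
3: ✓ SUBNE  r2←0x25
4: ✓ CMP  NZCV=0000
5: ✓ MOVPL  r3←0xe7
6: ✓ ADDGE  r4←0x16
7: · ADDHI

FIX = (r0, 0x77)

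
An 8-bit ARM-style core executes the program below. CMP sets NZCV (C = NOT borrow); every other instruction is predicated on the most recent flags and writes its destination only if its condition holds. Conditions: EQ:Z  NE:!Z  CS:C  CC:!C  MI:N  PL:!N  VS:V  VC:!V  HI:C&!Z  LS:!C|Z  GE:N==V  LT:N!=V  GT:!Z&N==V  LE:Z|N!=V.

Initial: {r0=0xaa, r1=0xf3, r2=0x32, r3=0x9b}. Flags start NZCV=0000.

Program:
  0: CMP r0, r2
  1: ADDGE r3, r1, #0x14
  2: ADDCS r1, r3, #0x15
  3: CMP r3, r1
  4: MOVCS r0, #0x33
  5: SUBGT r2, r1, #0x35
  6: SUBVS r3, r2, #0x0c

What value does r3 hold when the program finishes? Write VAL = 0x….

VAL = 0x9b

0: ✓ CMP  NZCV=0011
1: · ADDGE
2: ✓ ADDCS  r1←0xb0
3: ✓ CMP  NZCV=1000
4: · MOVCS
5: · SUBGT
6: · SUBVS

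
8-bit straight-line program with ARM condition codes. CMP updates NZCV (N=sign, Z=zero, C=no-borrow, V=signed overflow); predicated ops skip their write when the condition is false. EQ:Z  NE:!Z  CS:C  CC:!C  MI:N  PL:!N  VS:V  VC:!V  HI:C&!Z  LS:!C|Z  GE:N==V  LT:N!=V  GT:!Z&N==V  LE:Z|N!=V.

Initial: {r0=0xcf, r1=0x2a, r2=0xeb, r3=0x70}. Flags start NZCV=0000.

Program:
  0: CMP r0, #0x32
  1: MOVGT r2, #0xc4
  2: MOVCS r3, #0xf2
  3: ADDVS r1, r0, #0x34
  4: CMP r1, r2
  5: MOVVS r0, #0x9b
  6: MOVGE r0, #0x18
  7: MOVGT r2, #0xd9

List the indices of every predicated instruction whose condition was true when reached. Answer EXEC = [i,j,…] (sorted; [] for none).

EXEC = [2,6,7]

0: ✓ CMP  NZCV=1010
1: · MOVGT
2: ✓ MOVCS  r3←0xf2
3: · ADDVS
4: ✓ CMP  NZCV=0000
5: · MOVVS
6: ✓ MOVGE  r0←0x18
7: ✓ MOVGT  r2←0xd9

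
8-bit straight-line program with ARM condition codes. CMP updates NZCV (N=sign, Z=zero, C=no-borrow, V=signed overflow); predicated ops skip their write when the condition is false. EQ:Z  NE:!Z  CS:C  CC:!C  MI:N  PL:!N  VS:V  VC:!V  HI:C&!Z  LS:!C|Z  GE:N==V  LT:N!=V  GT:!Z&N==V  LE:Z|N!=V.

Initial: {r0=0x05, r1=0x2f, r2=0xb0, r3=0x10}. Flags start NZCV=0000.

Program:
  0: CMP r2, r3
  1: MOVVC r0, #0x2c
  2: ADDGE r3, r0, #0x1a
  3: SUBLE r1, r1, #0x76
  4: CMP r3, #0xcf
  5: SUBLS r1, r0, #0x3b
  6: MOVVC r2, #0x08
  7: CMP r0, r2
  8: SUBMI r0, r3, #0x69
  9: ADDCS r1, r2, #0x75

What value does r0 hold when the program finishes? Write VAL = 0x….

VAL = 0x2c

[0] flags=1010 → (cmp)
[1] flags=1010 VC?T → r0=0x2c
[2] flags=1010 GE?F → skip
[3] flags=1010 LE?T → r1=0xb9
[4] flags=0000 → (cmp)
[5] flags=0000 LS?T → r1=0xf1
[6] flags=0000 VC?T → r2=0x08
[7] flags=0010 → (cmp)
[8] flags=0010 MI?F → skip
[9] flags=0010 CS?T → r1=0x7d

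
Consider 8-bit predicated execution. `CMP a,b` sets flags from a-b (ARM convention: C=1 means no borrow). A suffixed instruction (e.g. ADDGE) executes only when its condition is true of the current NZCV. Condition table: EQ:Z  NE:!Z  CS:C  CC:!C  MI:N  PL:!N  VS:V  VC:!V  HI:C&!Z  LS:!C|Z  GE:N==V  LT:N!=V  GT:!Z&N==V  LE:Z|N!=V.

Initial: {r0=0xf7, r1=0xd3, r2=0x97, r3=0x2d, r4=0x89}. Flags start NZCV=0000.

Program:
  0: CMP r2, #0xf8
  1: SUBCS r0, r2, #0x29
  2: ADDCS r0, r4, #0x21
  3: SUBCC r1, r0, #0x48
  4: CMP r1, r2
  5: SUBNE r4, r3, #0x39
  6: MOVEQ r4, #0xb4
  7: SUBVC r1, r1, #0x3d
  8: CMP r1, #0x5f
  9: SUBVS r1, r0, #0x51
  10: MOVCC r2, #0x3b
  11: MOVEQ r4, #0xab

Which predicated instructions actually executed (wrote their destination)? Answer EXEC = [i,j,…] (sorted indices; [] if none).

EXEC = [3,5,7]

[0] flags=1000 → (cmp)
[1] flags=1000 CS?F → skip
[2] flags=1000 CS?F → skip
[3] flags=1000 CC?T → r1=0xaf
[4] flags=0010 → (cmp)
[5] flags=0010 NE?T → r4=0xf4
[6] flags=0010 EQ?F → skip
[7] flags=0010 VC?T → r1=0x72
[8] flags=0010 → (cmp)
[9] flags=0010 VS?F → skip
[10] flags=0010 CC?F → skip
[11] flags=0010 EQ?F → skip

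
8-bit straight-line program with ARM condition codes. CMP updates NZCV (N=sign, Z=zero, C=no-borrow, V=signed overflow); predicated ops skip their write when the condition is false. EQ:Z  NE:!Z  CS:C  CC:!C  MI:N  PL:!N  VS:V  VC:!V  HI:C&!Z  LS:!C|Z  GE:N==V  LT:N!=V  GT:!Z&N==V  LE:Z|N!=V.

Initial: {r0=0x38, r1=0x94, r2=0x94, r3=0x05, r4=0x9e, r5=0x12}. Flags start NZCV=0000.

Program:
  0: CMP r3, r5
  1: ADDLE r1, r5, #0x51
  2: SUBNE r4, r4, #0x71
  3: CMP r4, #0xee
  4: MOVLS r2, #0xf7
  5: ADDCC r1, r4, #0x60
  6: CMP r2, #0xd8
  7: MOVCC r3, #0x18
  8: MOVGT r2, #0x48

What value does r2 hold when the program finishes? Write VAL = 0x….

VAL = 0x48

0: ✓ CMP  NZCV=1000
1: ✓ ADDLE  r1←0x63
2: ✓ SUBNE  r4←0x2d
3: ✓ CMP  NZCV=0000
4: ✓ MOVLS  r2←0xf7
5: ✓ ADDCC  r1←0x8d
6: ✓ CMP  NZCV=0010
7: · MOVCC
8: ✓ MOVGT  r2←0x48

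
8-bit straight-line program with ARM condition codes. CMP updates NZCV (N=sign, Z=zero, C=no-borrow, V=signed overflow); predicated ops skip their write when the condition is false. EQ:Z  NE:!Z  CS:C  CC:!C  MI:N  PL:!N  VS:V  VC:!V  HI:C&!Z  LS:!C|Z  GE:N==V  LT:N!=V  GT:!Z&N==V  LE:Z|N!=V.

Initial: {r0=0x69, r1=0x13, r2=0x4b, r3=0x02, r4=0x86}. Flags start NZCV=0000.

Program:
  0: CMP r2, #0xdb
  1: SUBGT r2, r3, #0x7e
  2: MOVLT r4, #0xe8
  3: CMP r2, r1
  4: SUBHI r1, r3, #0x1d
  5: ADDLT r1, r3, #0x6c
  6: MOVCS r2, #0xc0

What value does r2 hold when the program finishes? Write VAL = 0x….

VAL = 0xc0

0: ✓ CMP  NZCV=0000
1: ✓ SUBGT  r2←0x84
2: · MOVLT
3: ✓ CMP  NZCV=0011
4: ✓ SUBHI  r1←0xe5
5: ✓ ADDLT  r1←0x6e
6: ✓ MOVCS  r2←0xc0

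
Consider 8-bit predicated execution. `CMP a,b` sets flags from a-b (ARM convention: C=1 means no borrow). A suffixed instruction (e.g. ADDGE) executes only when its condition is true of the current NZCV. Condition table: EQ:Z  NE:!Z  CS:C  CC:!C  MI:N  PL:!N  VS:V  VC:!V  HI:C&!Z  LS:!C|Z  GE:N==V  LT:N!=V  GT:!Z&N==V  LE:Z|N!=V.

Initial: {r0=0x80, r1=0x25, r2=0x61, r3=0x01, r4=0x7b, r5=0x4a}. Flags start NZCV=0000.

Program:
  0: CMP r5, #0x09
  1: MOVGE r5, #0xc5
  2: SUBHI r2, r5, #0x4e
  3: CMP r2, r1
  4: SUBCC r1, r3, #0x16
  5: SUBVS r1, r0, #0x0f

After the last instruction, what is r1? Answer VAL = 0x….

0: ✓ CMP  NZCV=0010
1: ✓ MOVGE  r5←0xc5
2: ✓ SUBHI  r2←0x77
3: ✓ CMP  NZCV=0010
4: · SUBCC
5: · SUBVS

VAL = 0x25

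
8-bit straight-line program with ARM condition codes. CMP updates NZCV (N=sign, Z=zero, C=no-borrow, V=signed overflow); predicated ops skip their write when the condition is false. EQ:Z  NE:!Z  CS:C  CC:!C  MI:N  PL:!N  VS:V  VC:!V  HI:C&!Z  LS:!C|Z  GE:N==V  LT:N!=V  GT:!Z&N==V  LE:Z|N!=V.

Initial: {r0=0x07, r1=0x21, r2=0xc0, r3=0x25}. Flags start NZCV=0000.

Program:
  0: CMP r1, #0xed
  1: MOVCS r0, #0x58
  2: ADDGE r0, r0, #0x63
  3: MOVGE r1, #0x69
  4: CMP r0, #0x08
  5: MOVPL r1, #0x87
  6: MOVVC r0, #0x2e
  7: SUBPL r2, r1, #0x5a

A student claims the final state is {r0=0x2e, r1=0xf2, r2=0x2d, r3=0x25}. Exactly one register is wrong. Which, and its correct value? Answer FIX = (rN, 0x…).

0: ✓ CMP  NZCV=0000
1: · MOVCS
2: ✓ ADDGE  r0←0x6a
3: ✓ MOVGE  r1←0x69
4: ✓ CMP  NZCV=0010
5: ✓ MOVPL  r1←0x87
6: ✓ MOVVC  r0←0x2e
7: ✓ SUBPL  r2←0x2d

FIX = (r1, 0x87)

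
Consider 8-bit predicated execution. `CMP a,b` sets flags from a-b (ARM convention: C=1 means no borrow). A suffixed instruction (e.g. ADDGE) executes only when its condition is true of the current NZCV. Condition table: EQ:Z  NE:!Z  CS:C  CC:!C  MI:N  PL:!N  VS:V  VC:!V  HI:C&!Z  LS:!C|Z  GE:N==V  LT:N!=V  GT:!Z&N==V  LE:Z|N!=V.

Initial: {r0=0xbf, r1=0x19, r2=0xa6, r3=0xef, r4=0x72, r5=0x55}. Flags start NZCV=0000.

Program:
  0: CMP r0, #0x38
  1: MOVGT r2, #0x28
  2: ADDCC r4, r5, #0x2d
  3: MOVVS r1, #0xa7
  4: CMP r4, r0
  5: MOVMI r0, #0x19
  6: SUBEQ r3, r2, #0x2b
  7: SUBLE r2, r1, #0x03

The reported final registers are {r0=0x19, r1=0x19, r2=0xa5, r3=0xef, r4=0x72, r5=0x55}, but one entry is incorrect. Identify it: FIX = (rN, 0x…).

FIX = (r2, 0xa6)

0: ✓ CMP  NZCV=1010
1: · MOVGT
2: · ADDCC
3: · MOVVS
4: ✓ CMP  NZCV=1001
5: ✓ MOVMI  r0←0x19
6: · SUBEQ
7: · SUBLE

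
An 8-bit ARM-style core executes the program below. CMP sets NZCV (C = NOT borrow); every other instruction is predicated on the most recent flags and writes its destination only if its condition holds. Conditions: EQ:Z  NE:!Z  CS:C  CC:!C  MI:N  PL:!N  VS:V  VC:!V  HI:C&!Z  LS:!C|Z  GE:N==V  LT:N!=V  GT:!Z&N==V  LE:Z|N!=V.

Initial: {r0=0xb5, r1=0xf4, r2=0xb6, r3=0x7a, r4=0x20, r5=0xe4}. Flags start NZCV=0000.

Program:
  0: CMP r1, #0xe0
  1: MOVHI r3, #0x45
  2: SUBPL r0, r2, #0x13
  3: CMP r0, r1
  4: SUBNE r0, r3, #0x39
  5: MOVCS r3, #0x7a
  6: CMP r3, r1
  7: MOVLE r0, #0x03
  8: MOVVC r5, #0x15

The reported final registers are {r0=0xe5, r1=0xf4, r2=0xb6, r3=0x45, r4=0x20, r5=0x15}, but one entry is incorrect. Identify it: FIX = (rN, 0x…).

FIX = (r0, 0x0c)

0: ✓ CMP  NZCV=0010
1: ✓ MOVHI  r3←0x45
2: ✓ SUBPL  r0←0xa3
3: ✓ CMP  NZCV=1000
4: ✓ SUBNE  r0←0x0c
5: · MOVCS
6: ✓ CMP  NZCV=0000
7: · MOVLE
8: ✓ MOVVC  r5←0x15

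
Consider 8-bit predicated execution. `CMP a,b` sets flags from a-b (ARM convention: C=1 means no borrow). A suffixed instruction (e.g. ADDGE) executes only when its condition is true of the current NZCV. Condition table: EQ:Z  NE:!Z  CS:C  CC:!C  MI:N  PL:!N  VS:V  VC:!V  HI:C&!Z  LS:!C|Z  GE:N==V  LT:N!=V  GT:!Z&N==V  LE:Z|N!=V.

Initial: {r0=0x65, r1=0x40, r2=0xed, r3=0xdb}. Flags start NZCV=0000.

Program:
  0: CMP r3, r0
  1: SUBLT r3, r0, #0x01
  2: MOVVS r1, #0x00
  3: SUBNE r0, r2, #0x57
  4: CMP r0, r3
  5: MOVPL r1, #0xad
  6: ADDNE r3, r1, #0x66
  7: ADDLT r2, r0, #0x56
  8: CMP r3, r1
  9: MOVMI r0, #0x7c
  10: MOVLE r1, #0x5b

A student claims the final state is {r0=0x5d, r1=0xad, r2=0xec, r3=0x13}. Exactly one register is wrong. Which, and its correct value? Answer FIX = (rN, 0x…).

0: ✓ CMP  NZCV=0011
1: ✓ SUBLT  r3←0x64
2: ✓ MOVVS  r1←0x00
3: ✓ SUBNE  r0←0x96
4: ✓ CMP  NZCV=0011
5: ✓ MOVPL  r1←0xad
6: ✓ ADDNE  r3←0x13
7: ✓ ADDLT  r2←0xec
8: ✓ CMP  NZCV=0000
9: · MOVMI
10: · MOVLE

FIX = (r0, 0x96)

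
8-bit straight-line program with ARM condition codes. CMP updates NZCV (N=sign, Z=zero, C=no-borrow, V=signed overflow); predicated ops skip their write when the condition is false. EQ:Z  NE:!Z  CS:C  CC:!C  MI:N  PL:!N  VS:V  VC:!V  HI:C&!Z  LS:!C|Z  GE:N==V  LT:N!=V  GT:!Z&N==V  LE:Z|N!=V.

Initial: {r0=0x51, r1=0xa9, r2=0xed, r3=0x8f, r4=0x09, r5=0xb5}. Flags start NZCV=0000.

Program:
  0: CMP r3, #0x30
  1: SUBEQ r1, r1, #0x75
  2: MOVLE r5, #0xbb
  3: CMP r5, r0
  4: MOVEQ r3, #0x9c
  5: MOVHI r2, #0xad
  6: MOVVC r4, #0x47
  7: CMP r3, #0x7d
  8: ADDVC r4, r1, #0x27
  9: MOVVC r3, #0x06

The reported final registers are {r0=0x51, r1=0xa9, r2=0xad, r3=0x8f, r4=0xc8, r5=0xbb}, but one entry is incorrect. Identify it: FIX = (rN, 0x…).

0: ✓ CMP  NZCV=0011
1: · SUBEQ
2: ✓ MOVLE  r5←0xbb
3: ✓ CMP  NZCV=0011
4: · MOVEQ
5: ✓ MOVHI  r2←0xad
6: · MOVVC
7: ✓ CMP  NZCV=0011
8: · ADDVC
9: · MOVVC

FIX = (r4, 0x09)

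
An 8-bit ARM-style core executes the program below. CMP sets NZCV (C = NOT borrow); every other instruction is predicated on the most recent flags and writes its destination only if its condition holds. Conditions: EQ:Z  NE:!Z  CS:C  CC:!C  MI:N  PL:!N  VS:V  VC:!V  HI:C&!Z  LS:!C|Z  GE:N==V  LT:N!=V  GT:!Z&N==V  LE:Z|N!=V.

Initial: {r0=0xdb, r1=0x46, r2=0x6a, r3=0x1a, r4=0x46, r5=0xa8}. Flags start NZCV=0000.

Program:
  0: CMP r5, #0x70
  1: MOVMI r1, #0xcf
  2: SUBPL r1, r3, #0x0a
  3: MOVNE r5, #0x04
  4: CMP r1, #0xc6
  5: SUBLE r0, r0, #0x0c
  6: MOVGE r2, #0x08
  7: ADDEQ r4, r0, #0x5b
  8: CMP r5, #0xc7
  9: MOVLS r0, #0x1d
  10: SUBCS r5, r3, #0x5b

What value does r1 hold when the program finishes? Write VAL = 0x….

[0] flags=0011 → (cmp)
[1] flags=0011 MI?F → skip
[2] flags=0011 PL?T → r1=0x10
[3] flags=0011 NE?T → r5=0x04
[4] flags=0000 → (cmp)
[5] flags=0000 LE?F → skip
[6] flags=0000 GE?T → r2=0x08
[7] flags=0000 EQ?F → skip
[8] flags=0000 → (cmp)
[9] flags=0000 LS?T → r0=0x1d
[10] flags=0000 CS?F → skip

VAL = 0x10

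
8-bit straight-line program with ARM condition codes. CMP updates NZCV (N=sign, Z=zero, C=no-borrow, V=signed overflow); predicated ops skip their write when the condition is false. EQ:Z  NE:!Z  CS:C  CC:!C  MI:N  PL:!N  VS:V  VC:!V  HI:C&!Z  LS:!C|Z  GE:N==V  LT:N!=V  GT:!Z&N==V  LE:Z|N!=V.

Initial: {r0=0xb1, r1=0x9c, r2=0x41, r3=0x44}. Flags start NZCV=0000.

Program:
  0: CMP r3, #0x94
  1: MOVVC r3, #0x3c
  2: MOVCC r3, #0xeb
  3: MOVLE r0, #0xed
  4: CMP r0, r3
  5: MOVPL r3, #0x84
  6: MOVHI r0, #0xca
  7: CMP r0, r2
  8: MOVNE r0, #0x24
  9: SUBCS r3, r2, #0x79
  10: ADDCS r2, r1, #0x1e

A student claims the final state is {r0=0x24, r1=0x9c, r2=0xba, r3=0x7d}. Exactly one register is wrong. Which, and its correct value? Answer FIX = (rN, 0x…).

0: ✓ CMP  NZCV=1001
1: · MOVVC
2: ✓ MOVCC  r3←0xeb
3: · MOVLE
4: ✓ CMP  NZCV=1000
5: · MOVPL
6: · MOVHI
7: ✓ CMP  NZCV=0011
8: ✓ MOVNE  r0←0x24
9: ✓ SUBCS  r3←0xc8
10: ✓ ADDCS  r2←0xba

FIX = (r3, 0xc8)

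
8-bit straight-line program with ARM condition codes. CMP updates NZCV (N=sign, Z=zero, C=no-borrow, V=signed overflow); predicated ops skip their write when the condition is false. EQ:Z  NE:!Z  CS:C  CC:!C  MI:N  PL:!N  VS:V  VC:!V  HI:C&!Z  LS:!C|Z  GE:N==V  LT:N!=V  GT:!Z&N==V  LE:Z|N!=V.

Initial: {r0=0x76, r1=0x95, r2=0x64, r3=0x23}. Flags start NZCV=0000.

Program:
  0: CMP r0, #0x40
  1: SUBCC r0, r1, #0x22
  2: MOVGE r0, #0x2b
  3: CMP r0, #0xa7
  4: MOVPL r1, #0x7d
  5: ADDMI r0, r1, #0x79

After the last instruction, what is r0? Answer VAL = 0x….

VAL = 0x0e

[0] flags=0010 → (cmp)
[1] flags=0010 CC?F → skip
[2] flags=0010 GE?T → r0=0x2b
[3] flags=1001 → (cmp)
[4] flags=1001 PL?F → skip
[5] flags=1001 MI?T → r0=0x0e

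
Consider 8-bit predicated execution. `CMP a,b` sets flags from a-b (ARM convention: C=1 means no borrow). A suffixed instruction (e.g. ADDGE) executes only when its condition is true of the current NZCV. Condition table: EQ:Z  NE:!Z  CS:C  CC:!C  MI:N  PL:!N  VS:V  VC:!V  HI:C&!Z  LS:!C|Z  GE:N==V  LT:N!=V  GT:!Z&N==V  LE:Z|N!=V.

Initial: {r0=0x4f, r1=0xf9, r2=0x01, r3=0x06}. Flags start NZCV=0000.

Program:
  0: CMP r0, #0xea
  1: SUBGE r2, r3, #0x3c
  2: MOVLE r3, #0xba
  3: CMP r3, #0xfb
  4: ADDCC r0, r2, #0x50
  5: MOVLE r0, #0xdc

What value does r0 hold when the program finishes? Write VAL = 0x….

0: ✓ CMP  NZCV=0000
1: ✓ SUBGE  r2←0xca
2: · MOVLE
3: ✓ CMP  NZCV=0000
4: ✓ ADDCC  r0←0x1a
5: · MOVLE

VAL = 0x1a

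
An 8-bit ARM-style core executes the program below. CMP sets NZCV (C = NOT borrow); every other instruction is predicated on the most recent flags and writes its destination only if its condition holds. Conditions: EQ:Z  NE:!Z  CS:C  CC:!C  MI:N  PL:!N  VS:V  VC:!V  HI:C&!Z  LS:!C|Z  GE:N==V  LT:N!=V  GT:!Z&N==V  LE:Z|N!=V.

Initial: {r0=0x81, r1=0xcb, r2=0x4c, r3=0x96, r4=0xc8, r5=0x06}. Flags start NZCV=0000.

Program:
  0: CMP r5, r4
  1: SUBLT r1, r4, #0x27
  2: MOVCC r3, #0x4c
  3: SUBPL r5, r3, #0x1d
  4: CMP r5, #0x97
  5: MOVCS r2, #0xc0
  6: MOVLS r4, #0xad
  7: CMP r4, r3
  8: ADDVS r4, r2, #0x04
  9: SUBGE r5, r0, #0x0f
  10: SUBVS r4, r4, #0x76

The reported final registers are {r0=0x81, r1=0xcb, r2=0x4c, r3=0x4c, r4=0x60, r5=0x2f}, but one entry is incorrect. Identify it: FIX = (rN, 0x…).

FIX = (r4, 0xda)

[0] flags=0000 → (cmp)
[1] flags=0000 LT?F → skip
[2] flags=0000 CC?T → r3=0x4c
[3] flags=0000 PL?T → r5=0x2f
[4] flags=1001 → (cmp)
[5] flags=1001 CS?F → skip
[6] flags=1001 LS?T → r4=0xad
[7] flags=0011 → (cmp)
[8] flags=0011 VS?T → r4=0x50
[9] flags=0011 GE?F → skip
[10] flags=0011 VS?T → r4=0xda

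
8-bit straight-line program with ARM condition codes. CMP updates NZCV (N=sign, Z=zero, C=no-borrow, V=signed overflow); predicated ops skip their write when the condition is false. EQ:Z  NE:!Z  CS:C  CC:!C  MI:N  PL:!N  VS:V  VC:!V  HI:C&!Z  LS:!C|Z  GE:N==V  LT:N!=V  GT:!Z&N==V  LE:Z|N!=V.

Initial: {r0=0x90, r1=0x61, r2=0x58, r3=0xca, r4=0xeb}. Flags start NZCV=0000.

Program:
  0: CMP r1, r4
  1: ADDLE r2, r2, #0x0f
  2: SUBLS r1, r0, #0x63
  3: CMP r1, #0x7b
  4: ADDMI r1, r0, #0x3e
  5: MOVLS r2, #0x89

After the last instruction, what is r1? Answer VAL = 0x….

VAL = 0xce

[0] flags=0000 → (cmp)
[1] flags=0000 LE?F → skip
[2] flags=0000 LS?T → r1=0x2d
[3] flags=1000 → (cmp)
[4] flags=1000 MI?T → r1=0xce
[5] flags=1000 LS?T → r2=0x89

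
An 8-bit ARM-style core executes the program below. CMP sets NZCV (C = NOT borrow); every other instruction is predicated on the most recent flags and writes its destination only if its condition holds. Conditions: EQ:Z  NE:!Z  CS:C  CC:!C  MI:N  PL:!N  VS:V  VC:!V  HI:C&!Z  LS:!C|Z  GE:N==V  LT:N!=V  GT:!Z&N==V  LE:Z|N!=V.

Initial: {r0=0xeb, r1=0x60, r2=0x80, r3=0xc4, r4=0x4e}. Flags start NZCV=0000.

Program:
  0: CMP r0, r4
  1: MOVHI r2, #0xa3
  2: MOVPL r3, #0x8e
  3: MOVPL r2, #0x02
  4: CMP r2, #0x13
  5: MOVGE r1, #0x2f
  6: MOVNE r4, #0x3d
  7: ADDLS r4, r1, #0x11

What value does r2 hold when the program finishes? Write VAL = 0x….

VAL = 0xa3

0: ✓ CMP  NZCV=1010
1: ✓ MOVHI  r2←0xa3
2: · MOVPL
3: · MOVPL
4: ✓ CMP  NZCV=1010
5: · MOVGE
6: ✓ MOVNE  r4←0x3d
7: · ADDLS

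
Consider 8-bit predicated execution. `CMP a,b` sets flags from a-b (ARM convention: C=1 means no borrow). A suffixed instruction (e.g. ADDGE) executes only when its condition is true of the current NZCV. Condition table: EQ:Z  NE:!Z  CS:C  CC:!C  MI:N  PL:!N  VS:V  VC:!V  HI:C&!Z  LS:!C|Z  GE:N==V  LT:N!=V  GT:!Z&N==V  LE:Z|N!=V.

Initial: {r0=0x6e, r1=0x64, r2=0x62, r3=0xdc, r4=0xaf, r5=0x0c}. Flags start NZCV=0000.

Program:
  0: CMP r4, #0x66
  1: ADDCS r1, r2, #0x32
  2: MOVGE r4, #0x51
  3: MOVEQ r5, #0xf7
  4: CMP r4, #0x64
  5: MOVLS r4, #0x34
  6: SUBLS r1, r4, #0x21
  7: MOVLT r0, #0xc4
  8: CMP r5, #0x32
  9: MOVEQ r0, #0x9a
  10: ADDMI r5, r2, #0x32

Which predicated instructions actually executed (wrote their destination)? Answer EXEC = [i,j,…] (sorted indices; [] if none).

EXEC = [1,7,10]

[0] flags=0011 → (cmp)
[1] flags=0011 CS?T → r1=0x94
[2] flags=0011 GE?F → skip
[3] flags=0011 EQ?F → skip
[4] flags=0011 → (cmp)
[5] flags=0011 LS?F → skip
[6] flags=0011 LS?F → skip
[7] flags=0011 LT?T → r0=0xc4
[8] flags=1000 → (cmp)
[9] flags=1000 EQ?F → skip
[10] flags=1000 MI?T → r5=0x94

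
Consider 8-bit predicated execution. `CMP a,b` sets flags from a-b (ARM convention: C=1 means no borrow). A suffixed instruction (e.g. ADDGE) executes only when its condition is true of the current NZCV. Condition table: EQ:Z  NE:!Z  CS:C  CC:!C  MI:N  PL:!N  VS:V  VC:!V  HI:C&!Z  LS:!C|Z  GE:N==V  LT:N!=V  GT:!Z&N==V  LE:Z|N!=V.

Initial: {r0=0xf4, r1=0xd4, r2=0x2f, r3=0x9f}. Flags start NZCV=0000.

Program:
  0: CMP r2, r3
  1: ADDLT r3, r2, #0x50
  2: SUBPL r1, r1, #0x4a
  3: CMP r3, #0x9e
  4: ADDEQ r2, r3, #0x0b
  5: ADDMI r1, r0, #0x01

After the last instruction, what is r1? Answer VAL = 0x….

0: ✓ CMP  NZCV=1001
1: · ADDLT
2: · SUBPL
3: ✓ CMP  NZCV=0010
4: · ADDEQ
5: · ADDMI

VAL = 0xd4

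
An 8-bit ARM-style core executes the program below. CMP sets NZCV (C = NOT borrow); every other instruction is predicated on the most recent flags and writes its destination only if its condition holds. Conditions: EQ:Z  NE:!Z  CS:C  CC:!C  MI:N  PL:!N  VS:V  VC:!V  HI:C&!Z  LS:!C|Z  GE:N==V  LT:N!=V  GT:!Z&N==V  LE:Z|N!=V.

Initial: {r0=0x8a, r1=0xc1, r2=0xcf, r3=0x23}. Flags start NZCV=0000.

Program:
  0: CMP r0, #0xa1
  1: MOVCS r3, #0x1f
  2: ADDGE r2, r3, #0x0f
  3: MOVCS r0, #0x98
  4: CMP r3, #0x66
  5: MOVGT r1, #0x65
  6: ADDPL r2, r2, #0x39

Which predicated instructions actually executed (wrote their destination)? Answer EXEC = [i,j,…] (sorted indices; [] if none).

EXEC = []

0: ✓ CMP  NZCV=1000
1: · MOVCS
2: · ADDGE
3: · MOVCS
4: ✓ CMP  NZCV=1000
5: · MOVGT
6: · ADDPL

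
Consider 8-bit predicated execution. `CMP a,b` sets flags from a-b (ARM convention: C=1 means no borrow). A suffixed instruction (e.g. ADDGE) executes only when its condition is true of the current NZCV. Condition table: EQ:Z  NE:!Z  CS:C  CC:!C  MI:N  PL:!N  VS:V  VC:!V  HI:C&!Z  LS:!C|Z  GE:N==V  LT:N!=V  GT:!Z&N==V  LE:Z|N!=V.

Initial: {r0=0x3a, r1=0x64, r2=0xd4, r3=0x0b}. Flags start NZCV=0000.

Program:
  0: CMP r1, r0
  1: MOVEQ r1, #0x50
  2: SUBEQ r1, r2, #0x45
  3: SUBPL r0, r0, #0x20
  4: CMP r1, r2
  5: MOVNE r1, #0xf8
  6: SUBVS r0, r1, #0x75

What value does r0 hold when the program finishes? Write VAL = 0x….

VAL = 0x83

[0] flags=0010 → (cmp)
[1] flags=0010 EQ?F → skip
[2] flags=0010 EQ?F → skip
[3] flags=0010 PL?T → r0=0x1a
[4] flags=1001 → (cmp)
[5] flags=1001 NE?T → r1=0xf8
[6] flags=1001 VS?T → r0=0x83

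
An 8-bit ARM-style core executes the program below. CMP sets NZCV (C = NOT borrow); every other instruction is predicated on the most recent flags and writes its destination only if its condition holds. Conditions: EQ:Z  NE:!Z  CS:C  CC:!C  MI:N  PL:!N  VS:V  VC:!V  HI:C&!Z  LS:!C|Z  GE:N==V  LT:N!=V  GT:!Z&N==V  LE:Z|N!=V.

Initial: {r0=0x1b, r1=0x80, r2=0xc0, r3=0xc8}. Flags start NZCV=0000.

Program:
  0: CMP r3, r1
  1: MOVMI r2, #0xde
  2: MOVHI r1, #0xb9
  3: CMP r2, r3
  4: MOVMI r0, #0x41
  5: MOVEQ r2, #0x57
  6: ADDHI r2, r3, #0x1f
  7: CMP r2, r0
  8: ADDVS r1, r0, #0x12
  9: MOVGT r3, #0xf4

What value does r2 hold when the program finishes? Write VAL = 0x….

0: ✓ CMP  NZCV=0010
1: · MOVMI
2: ✓ MOVHI  r1←0xb9
3: ✓ CMP  NZCV=1000
4: ✓ MOVMI  r0←0x41
5: · MOVEQ
6: · ADDHI
7: ✓ CMP  NZCV=0011
8: ✓ ADDVS  r1←0x53
9: · MOVGT

VAL = 0xc0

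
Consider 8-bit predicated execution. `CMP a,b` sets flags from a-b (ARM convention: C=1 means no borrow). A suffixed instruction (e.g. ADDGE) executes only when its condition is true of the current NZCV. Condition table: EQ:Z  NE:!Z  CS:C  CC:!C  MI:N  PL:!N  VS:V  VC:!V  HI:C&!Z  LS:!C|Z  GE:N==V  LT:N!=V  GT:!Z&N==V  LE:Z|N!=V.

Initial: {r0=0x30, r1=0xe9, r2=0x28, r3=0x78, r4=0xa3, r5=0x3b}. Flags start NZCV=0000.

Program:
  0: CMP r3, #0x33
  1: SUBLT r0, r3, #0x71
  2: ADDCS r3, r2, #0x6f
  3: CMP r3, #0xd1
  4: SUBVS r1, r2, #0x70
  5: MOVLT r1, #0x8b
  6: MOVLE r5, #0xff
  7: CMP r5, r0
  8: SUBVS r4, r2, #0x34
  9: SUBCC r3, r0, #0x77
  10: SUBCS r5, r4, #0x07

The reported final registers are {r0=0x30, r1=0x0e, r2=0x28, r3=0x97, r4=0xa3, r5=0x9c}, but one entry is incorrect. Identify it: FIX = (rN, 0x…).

FIX = (r1, 0x8b)

0: ✓ CMP  NZCV=0010
1: · SUBLT
2: ✓ ADDCS  r3←0x97
3: ✓ CMP  NZCV=1000
4: · SUBVS
5: ✓ MOVLT  r1←0x8b
6: ✓ MOVLE  r5←0xff
7: ✓ CMP  NZCV=1010
8: · SUBVS
9: · SUBCC
10: ✓ SUBCS  r5←0x9c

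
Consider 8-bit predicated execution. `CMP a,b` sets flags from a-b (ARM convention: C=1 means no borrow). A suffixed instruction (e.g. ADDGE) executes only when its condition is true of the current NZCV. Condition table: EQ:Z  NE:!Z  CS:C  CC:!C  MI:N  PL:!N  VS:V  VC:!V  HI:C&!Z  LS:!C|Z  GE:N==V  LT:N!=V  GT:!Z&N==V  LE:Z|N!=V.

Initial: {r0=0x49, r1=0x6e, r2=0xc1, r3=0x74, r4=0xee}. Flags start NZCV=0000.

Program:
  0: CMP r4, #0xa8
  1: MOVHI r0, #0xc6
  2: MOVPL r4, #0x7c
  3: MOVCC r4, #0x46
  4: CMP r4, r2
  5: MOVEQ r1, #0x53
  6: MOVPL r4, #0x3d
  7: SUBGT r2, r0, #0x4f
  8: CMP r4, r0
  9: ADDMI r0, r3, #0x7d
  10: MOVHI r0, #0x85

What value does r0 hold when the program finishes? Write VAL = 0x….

VAL = 0xf1

0: ✓ CMP  NZCV=0010
1: ✓ MOVHI  r0←0xc6
2: ✓ MOVPL  r4←0x7c
3: · MOVCC
4: ✓ CMP  NZCV=1001
5: · MOVEQ
6: · MOVPL
7: ✓ SUBGT  r2←0x77
8: ✓ CMP  NZCV=1001
9: ✓ ADDMI  r0←0xf1
10: · MOVHI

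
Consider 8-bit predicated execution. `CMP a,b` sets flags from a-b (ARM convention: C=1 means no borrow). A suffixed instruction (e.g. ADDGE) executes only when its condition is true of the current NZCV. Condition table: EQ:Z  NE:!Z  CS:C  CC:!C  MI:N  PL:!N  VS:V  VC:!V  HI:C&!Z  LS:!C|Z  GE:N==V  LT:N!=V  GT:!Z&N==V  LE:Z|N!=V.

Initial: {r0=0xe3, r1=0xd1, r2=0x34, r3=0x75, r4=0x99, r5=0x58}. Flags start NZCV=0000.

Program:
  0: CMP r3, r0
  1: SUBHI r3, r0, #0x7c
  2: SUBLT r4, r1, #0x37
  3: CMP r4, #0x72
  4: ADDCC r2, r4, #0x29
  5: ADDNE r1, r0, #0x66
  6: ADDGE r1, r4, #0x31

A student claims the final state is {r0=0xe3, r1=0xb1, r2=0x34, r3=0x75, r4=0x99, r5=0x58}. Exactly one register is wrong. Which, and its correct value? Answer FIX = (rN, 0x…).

0: ✓ CMP  NZCV=1001
1: · SUBHI
2: · SUBLT
3: ✓ CMP  NZCV=0011
4: · ADDCC
5: ✓ ADDNE  r1←0x49
6: · ADDGE

FIX = (r1, 0x49)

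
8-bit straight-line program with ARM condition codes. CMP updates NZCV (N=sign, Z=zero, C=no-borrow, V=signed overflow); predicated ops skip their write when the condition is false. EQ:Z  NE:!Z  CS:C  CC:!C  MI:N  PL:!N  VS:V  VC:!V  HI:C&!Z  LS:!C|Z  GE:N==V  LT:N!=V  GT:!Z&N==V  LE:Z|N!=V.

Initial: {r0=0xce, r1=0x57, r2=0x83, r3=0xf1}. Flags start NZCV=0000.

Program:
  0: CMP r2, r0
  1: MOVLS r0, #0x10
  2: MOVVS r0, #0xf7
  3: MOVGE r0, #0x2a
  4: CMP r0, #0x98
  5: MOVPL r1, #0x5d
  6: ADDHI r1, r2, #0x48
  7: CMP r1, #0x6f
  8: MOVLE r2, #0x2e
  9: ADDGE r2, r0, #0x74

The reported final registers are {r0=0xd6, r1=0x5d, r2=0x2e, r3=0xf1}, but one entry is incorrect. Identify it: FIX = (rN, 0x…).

[0] flags=1000 → (cmp)
[1] flags=1000 LS?T → r0=0x10
[2] flags=1000 VS?F → skip
[3] flags=1000 GE?F → skip
[4] flags=0000 → (cmp)
[5] flags=0000 PL?T → r1=0x5d
[6] flags=0000 HI?F → skip
[7] flags=1000 → (cmp)
[8] flags=1000 LE?T → r2=0x2e
[9] flags=1000 GE?F → skip

FIX = (r0, 0x10)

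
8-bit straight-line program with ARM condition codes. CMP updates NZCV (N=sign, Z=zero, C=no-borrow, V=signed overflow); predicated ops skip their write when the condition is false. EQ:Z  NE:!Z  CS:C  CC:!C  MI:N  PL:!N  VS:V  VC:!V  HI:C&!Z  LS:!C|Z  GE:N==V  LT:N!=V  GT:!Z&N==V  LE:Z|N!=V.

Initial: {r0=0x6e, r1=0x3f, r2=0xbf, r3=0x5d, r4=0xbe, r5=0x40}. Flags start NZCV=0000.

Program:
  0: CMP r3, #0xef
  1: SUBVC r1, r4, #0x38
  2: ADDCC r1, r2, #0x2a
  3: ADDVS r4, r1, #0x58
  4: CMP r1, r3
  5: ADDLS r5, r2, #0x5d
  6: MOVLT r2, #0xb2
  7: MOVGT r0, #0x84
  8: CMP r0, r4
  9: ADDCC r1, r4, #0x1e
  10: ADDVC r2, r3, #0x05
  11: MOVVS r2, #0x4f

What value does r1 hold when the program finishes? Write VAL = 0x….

VAL = 0xdc

0: ✓ CMP  NZCV=0000
1: ✓ SUBVC  r1←0x86
2: ✓ ADDCC  r1←0xe9
3: · ADDVS
4: ✓ CMP  NZCV=1010
5: · ADDLS
6: ✓ MOVLT  r2←0xb2
7: · MOVGT
8: ✓ CMP  NZCV=1001
9: ✓ ADDCC  r1←0xdc
10: · ADDVC
11: ✓ MOVVS  r2←0x4f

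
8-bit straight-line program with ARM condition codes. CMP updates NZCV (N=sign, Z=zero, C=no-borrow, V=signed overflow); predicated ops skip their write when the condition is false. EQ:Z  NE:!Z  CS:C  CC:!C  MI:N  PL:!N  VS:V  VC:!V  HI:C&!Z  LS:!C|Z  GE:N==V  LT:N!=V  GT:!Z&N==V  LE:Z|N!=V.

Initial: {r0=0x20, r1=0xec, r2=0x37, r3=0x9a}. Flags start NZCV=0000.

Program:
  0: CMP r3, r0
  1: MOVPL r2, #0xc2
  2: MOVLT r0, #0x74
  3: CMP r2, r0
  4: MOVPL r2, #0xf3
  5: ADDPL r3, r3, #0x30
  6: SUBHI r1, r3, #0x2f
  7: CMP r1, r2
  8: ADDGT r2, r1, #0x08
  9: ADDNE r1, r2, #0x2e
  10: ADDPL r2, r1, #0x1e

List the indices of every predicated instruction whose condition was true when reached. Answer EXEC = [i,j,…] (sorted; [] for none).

EXEC = [1,2,4,5,6,9]

0: ✓ CMP  NZCV=0011
1: ✓ MOVPL  r2←0xc2
2: ✓ MOVLT  r0←0x74
3: ✓ CMP  NZCV=0011
4: ✓ MOVPL  r2←0xf3
5: ✓ ADDPL  r3←0xca
6: ✓ SUBHI  r1←0x9b
7: ✓ CMP  NZCV=1000
8: · ADDGT
9: ✓ ADDNE  r1←0x21
10: · ADDPL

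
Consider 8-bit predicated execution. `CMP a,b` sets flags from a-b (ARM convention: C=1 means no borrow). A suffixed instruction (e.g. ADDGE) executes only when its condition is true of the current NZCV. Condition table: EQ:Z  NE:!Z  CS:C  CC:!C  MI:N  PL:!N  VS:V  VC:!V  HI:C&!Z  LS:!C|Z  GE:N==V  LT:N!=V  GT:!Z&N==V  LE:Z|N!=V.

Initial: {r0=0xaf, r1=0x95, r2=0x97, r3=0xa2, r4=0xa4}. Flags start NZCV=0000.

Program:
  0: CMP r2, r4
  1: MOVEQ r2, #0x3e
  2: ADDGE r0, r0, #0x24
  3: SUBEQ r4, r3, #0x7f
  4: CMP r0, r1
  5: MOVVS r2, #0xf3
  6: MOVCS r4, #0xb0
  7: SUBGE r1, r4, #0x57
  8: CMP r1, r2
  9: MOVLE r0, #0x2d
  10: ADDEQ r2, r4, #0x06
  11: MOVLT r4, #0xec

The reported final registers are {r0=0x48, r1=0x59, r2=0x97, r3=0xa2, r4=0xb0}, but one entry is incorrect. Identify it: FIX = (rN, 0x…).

0: ✓ CMP  NZCV=1000
1: · MOVEQ
2: · ADDGE
3: · SUBEQ
4: ✓ CMP  NZCV=0010
5: · MOVVS
6: ✓ MOVCS  r4←0xb0
7: ✓ SUBGE  r1←0x59
8: ✓ CMP  NZCV=1001
9: · MOVLE
10: · ADDEQ
11: · MOVLT

FIX = (r0, 0xaf)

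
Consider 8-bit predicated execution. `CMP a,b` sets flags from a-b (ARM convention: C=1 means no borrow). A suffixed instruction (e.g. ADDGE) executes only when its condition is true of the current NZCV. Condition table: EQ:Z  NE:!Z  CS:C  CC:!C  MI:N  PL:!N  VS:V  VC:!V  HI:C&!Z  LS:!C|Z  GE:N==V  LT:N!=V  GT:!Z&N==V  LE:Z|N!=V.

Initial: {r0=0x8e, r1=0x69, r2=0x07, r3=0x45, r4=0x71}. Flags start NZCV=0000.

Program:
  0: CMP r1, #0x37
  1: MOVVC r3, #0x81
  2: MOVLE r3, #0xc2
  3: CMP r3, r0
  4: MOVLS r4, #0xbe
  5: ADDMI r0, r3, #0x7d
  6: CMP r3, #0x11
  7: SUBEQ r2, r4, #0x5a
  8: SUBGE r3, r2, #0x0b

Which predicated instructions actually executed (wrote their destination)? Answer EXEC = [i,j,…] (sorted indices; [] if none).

EXEC = [1,4,5]

[0] flags=0010 → (cmp)
[1] flags=0010 VC?T → r3=0x81
[2] flags=0010 LE?F → skip
[3] flags=1000 → (cmp)
[4] flags=1000 LS?T → r4=0xbe
[5] flags=1000 MI?T → r0=0xfe
[6] flags=0011 → (cmp)
[7] flags=0011 EQ?F → skip
[8] flags=0011 GE?F → skip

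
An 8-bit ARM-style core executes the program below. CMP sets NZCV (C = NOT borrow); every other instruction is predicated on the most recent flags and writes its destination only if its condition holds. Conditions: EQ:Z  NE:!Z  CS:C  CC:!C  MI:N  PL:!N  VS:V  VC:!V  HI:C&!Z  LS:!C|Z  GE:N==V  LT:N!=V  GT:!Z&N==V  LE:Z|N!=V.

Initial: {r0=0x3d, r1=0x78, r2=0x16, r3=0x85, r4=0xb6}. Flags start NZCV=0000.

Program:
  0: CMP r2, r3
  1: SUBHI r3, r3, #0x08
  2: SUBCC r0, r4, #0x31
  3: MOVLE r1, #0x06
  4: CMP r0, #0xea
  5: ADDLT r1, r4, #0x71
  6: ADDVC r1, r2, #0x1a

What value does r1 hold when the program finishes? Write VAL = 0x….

VAL = 0x30

0: ✓ CMP  NZCV=1001
1: · SUBHI
2: ✓ SUBCC  r0←0x85
3: · MOVLE
4: ✓ CMP  NZCV=1000
5: ✓ ADDLT  r1←0x27
6: ✓ ADDVC  r1←0x30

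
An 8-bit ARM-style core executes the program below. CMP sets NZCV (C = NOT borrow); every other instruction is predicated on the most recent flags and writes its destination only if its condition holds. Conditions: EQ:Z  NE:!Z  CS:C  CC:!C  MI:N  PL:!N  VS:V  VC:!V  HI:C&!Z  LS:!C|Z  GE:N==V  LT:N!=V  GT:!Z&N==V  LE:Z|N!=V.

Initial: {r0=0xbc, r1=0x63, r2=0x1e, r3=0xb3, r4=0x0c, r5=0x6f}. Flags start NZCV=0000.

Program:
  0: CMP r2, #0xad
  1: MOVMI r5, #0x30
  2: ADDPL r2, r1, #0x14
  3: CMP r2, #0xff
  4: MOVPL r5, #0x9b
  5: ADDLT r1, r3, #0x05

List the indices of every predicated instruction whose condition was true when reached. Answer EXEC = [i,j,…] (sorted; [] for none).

EXEC = [2,4]

[0] flags=0000 → (cmp)
[1] flags=0000 MI?F → skip
[2] flags=0000 PL?T → r2=0x77
[3] flags=0000 → (cmp)
[4] flags=0000 PL?T → r5=0x9b
[5] flags=0000 LT?F → skip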